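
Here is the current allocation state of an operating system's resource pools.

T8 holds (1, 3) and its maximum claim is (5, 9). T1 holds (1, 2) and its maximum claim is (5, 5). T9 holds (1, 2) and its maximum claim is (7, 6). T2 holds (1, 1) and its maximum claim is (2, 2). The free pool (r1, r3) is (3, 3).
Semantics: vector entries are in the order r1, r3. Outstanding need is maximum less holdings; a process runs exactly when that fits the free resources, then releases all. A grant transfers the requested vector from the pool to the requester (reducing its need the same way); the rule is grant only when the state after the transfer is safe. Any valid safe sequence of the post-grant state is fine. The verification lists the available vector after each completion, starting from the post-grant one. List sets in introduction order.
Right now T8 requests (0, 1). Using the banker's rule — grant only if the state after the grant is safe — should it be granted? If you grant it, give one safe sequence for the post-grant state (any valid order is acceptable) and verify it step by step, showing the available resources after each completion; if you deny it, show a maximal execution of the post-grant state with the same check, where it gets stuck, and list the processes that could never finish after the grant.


GRANT — the state after the grant stays safe, e.g. via T2, T1, T8, T9.
Key observation: after the grant the pool drops to (3, 2), which still lets T2 finish first and unwind the rest.
Step-by-step check of the post-grant state:
  pool = (3, 2)
  T2 needs (1, 1) <= (3, 2) -> finishes; pool += (1, 1) = (4, 3)
  T1 needs (4, 3) <= (4, 3) -> finishes; pool += (1, 2) = (5, 5)
  T8 needs (4, 5) <= (5, 5) -> finishes; pool += (1, 4) = (6, 9)
  T9 needs (6, 4) <= (6, 9) -> finishes; pool += (1, 2) = (7, 11)


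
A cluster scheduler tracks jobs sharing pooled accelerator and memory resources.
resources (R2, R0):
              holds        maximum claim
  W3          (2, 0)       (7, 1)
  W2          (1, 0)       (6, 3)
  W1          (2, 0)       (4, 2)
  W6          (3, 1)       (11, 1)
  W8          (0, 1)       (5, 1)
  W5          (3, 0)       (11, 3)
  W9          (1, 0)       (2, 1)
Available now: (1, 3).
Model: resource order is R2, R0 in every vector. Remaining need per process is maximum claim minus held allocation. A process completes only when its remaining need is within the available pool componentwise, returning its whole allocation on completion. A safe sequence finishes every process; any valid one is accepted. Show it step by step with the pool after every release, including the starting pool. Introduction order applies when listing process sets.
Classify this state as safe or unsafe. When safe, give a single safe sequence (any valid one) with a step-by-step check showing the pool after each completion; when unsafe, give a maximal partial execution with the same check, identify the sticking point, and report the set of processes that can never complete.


The state is UNSAFE.
Key observation: once W9, W1 finish, the pool peaks at (4, 3) — and every remaining process still needs more R2 than that.
Going as far as possible: W9, W1; after that, nothing fits. Walking it through:
  pool = (1, 3)
  W9 needs (1, 1) <= (1, 3) -> finishes; pool += (1, 0) = (2, 3)
  W1 needs (2, 2) <= (2, 3) -> finishes; pool += (2, 0) = (4, 3)
  blocked: W3 wants (5, 1), pool (4, 3) — not enough R2
  blocked: W2 wants (5, 3), pool (4, 3) — not enough R2
  blocked: W6 wants (8, 0), pool (4, 3) — not enough R2
  blocked: W8 wants (5, 0), pool (4, 3) — not enough R2
  blocked: W5 wants (8, 3), pool (4, 3) — not enough R2
Permanently blocked: W3, W2, W6, W8 and W5.


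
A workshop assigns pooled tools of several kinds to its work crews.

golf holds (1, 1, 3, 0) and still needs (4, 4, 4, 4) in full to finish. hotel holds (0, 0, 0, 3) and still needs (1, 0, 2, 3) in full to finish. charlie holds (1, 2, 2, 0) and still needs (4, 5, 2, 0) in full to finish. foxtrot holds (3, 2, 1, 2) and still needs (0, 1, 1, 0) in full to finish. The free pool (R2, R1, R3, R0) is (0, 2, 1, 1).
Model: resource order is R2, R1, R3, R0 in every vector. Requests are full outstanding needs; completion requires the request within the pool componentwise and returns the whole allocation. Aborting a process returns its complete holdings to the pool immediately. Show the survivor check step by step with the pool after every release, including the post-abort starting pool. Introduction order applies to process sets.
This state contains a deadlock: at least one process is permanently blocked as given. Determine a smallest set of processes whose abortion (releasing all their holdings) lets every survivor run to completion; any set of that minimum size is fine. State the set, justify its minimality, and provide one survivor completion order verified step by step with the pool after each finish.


The answer: abort golf.
Key observation: charlie had no path to completion before; after the abort of golf ((1, 1, 3, 0) returned), step 3 is where it fits.
No smaller set exists: with zero aborts the deadlock remains.
One survivor order: foxtrot, hotel, charlie. Walking it through (post-abort pool first):
  pool = (1, 3, 4, 1)
  foxtrot: need (0, 1, 1, 0) fits (1, 3, 4, 1); releases (3, 2, 1, 2), pool now (4, 5, 5, 3)
  hotel: need (1, 0, 2, 3) fits (4, 5, 5, 3); releases (0, 0, 0, 3), pool now (4, 5, 5, 6)
  charlie: need (4, 5, 2, 0) fits (4, 5, 5, 6); releases (1, 2, 2, 0), pool now (5, 7, 7, 6)


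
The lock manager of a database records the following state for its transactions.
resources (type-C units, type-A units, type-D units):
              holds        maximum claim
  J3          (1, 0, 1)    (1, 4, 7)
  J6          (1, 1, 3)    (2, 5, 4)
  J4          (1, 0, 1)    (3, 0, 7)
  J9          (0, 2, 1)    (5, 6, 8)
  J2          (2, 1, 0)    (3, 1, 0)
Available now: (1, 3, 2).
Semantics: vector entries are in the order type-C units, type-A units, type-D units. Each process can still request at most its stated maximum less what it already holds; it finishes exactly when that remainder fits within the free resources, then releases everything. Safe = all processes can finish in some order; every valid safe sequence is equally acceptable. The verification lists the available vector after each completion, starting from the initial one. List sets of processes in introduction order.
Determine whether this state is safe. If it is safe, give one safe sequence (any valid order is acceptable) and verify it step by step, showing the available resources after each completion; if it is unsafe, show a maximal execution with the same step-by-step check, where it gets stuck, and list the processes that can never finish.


UNSAFE — no complete ordering exists.
Key observation: J2, J6 can finish, but then (4, 5, 5) is all there is, and the blocked group's type-D units demands exceed it.
The run J2, J6 cannot be extended any further. Step-by-step check:
  pool = (1, 3, 2)
  J2: need (1, 0, 0) fits (1, 3, 2); releases (2, 1, 0), pool now (3, 4, 2)
  J6: need (1, 4, 1) fits (3, 4, 2); releases (1, 1, 3), pool now (4, 5, 5)
  blocked: J3 wants (0, 4, 6), pool (4, 5, 5) — not enough type-D units
  blocked: J4 wants (2, 0, 6), pool (4, 5, 5) — not enough type-D units
  blocked: J9 wants (5, 4, 7), pool (4, 5, 5) — not enough type-C units and type-D units
Permanently blocked: J3, J4 and J9.


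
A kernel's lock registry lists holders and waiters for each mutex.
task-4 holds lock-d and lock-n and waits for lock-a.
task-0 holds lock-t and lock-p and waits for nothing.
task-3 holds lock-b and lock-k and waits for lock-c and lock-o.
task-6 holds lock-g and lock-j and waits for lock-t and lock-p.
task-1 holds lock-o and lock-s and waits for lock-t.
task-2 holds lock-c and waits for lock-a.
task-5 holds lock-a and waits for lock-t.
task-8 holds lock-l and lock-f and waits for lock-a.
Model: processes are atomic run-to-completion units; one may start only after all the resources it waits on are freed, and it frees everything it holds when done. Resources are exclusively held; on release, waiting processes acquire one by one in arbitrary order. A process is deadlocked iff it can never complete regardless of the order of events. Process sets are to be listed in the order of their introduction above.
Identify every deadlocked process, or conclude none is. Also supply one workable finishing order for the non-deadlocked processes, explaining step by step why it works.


No process is deadlocked.
Key observation: the wait relation is loop-free; peeling off processes with no waits unwinds the whole state.
One completion order for the rest: task-0, task-6, task-5, task-8, task-1, task-2, task-4, task-3.
Step-by-step check:
  task-0 waits on nothing -> runs at once and releases lock-t and lock-p
  task-6: everything it awaited (lock-t and lock-p) is free; runs, freeing lock-g and lock-j
  task-5: everything it awaited (lock-t) is free; runs, freeing lock-a
  task-8: everything it awaited (lock-a) is free; runs, freeing lock-l and lock-f
  task-1: everything it awaited (lock-t) is free; runs, freeing lock-o and lock-s
  task-2: everything it awaited (lock-a) is free; runs, freeing lock-c
  task-4: everything it awaited (lock-a) is free; runs, freeing lock-d and lock-n
  task-3: everything it awaited (lock-c and lock-o) is free; runs, freeing lock-b and lock-k


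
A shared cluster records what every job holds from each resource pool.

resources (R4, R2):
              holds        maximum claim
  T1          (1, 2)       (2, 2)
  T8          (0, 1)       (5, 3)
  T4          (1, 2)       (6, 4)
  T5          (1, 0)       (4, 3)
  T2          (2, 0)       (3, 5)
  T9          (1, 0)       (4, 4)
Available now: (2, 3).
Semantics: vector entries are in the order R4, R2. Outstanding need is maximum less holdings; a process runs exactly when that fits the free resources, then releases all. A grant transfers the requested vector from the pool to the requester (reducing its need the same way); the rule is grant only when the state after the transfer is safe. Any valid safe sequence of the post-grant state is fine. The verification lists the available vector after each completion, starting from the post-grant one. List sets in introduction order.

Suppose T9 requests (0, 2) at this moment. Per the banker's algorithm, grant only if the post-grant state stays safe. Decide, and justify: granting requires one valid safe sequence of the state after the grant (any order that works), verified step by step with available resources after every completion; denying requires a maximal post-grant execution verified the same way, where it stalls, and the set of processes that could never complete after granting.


GRANT. The post-grant state is safe; one safe sequence: T1, T5, T9, T4, T8, T2.
Key observation: (2, 1) free after granting still covers T1 first, and each release covers the next.
Check on the post-grant state, step by step:
  pool = (2, 1)
  T1 needs (1, 0) <= (2, 1) -> finishes; pool += (1, 2) = (3, 3)
  T5 needs (3, 3) <= (3, 3) -> finishes; pool += (1, 0) = (4, 3)
  T9 needs (3, 2) <= (4, 3) -> finishes; pool += (1, 2) = (5, 5)
  T4 needs (5, 2) <= (5, 5) -> finishes; pool += (1, 2) = (6, 7)
  T8 needs (5, 2) <= (6, 7) -> finishes; pool += (0, 1) = (6, 8)
  T2 needs (1, 5) <= (6, 8) -> finishes; pool += (2, 0) = (8, 8)


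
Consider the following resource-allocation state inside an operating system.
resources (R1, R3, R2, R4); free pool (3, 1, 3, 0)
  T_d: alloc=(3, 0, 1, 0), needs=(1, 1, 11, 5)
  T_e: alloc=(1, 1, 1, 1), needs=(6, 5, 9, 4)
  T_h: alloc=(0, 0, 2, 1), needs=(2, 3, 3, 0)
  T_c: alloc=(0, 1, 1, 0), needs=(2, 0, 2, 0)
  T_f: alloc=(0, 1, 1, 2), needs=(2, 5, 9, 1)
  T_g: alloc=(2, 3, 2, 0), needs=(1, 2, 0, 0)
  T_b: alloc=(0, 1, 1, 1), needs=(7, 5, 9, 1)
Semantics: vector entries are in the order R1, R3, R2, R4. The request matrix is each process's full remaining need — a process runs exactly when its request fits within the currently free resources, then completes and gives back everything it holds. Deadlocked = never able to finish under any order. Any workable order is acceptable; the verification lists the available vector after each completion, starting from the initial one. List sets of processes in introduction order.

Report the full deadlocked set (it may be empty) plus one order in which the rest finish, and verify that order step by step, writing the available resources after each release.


The deadlocked set is T_d, T_e, T_f and T_b.
Key observation: the wall is R2: completing T_c, T_g, T_h brings the pool only to (5, 5, 8, 1), and all the rest need more.
The rest can finish in the order T_c, T_g, T_h. Step-by-step check:
  pool = (3, 1, 3, 0)
  T_c needs (2, 0, 2, 0) <= (3, 1, 3, 0) -> finishes; pool += (0, 1, 1, 0) = (3, 2, 4, 0)
  T_g needs (1, 2, 0, 0) <= (3, 2, 4, 0) -> finishes; pool += (2, 3, 2, 0) = (5, 5, 6, 0)
  T_h needs (2, 3, 3, 0) <= (5, 5, 6, 0) -> finishes; pool += (0, 0, 2, 1) = (5, 5, 8, 1)
The stuck group stays short no matter what:
  blocked: T_d wants (1, 1, 11, 5), pool (5, 5, 8, 1) — not enough R2 and R4
  blocked: T_e wants (6, 5, 9, 4), pool (5, 5, 8, 1) — not enough R1, R2 and R4
  blocked: T_f wants (2, 5, 9, 1), pool (5, 5, 8, 1) — not enough R2
  blocked: T_b wants (7, 5, 9, 1), pool (5, 5, 8, 1) — not enough R1 and R2


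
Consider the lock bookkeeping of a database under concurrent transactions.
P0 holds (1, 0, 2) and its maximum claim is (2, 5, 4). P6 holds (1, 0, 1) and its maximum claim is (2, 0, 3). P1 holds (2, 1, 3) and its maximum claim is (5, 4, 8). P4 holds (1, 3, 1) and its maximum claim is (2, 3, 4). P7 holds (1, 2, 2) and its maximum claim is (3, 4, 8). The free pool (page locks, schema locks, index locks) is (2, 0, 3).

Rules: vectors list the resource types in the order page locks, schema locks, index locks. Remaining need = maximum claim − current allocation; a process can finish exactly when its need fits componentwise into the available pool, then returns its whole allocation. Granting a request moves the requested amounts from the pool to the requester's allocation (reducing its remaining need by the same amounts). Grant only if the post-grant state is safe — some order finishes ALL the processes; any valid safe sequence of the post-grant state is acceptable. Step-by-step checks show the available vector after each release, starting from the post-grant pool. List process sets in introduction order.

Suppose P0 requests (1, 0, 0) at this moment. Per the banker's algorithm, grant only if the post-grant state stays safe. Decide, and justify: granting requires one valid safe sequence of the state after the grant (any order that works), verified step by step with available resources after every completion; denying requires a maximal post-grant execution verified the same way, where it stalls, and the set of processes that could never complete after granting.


GRANT: granting preserves safety; a valid post-grant sequence is P4, P6, P1, P7, P0.
Key observation: after the grant the pool drops to (1, 0, 3), which still lets P4 finish first and unwind the rest.
Step-by-step check of the post-grant state:
  pool = (1, 0, 3)
  P4: need (1, 0, 3) fits (1, 0, 3); releases (1, 3, 1), pool now (2, 3, 4)
  P6: need (1, 0, 2) fits (2, 3, 4); releases (1, 0, 1), pool now (3, 3, 5)
  P1: need (3, 3, 5) fits (3, 3, 5); releases (2, 1, 3), pool now (5, 4, 8)
  P7: need (2, 2, 6) fits (5, 4, 8); releases (1, 2, 2), pool now (6, 6, 10)
  P0: need (0, 5, 2) fits (6, 6, 10); releases (2, 0, 2), pool now (8, 6, 12)


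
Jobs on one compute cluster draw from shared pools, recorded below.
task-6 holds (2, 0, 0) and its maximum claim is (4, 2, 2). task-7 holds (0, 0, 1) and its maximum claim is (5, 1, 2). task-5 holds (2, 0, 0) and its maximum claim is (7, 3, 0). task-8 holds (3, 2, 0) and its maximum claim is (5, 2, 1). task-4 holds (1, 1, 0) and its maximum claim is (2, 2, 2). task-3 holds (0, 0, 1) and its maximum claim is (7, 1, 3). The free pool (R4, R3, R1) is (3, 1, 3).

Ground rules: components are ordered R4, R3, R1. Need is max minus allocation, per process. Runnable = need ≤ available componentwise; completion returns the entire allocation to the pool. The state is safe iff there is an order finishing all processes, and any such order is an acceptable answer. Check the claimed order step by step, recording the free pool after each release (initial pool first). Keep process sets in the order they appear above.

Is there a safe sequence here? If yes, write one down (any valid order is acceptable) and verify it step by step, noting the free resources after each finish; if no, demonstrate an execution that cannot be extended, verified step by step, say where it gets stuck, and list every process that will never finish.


SAFE. One safe sequence: task-8, task-4, task-7, task-6, task-5, task-3.
Key observation: no step in this order meets a requested resource exactly; the smallest headroom is 1, first reached at task-8 (need (2, 0, 1), pool (3, 1, 3)).
Step-by-step check:
  pool = (3, 1, 3)
  task-8 needs (2, 0, 1) <= (3, 1, 3) -> finishes; pool += (3, 2, 0) = (6, 3, 3)
  task-4 needs (1, 1, 2) <= (6, 3, 3) -> finishes; pool += (1, 1, 0) = (7, 4, 3)
  task-7 needs (5, 1, 1) <= (7, 4, 3) -> finishes; pool += (0, 0, 1) = (7, 4, 4)
  task-6 needs (2, 2, 2) <= (7, 4, 4) -> finishes; pool += (2, 0, 0) = (9, 4, 4)
  task-5 needs (5, 3, 0) <= (9, 4, 4) -> finishes; pool += (2, 0, 0) = (11, 4, 4)
  task-3 needs (7, 1, 2) <= (11, 4, 4) -> finishes; pool += (0, 0, 1) = (11, 4, 5)


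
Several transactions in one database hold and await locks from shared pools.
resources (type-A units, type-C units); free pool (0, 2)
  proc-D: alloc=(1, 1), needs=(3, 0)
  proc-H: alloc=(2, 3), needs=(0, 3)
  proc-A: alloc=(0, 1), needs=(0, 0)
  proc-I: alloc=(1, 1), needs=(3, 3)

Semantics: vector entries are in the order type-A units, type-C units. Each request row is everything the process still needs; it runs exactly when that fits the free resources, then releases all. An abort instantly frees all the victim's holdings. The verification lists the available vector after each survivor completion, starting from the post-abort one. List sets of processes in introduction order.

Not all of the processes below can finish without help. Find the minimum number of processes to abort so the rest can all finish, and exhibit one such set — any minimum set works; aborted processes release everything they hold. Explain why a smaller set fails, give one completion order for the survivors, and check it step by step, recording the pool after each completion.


Abort proc-I.
Key observation: proc-D could never have finished before the abort; with (1, 1) returned by proc-I, it fits at step 3.
Minimality: the empty abort set fails — the state is deadlocked as it stands.
One survivor order: proc-A, proc-H, proc-D. Verifying each step (post-abort pool first):
  pool = (1, 3)
  proc-A: need (0, 0) fits (1, 3); releases (0, 1), pool now (1, 4)
  proc-H: need (0, 3) fits (1, 4); releases (2, 3), pool now (3, 7)
  proc-D: need (3, 0) fits (3, 7); releases (1, 1), pool now (4, 8)


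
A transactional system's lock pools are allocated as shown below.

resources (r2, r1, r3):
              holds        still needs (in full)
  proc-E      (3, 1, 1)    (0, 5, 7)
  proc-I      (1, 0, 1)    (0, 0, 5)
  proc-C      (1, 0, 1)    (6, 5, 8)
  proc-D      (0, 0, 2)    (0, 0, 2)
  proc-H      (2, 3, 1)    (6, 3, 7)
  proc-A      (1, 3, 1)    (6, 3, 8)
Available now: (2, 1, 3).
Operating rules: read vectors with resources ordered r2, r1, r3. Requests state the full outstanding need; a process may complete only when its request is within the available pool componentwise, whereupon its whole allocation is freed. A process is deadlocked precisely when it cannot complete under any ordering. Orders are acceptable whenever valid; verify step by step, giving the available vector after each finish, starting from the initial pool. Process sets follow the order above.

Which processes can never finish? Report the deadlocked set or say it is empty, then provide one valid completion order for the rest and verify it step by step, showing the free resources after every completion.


Deadlocked set: proc-E, proc-C, proc-H and proc-A.
Key observation: the wall is r1: completing proc-D, proc-I brings the pool only to (3, 1, 6), and all the rest need more.
A valid finishing order for the others: proc-D, proc-I. Check, step by step:
  pool = (2, 1, 3)
  proc-D: need (0, 0, 2) fits (2, 1, 3); releases (0, 0, 2), pool now (2, 1, 5)
  proc-I: need (0, 0, 5) fits (2, 1, 5); releases (1, 0, 1), pool now (3, 1, 6)
The stuck group stays short no matter what:
  proc-E cannot run: need (0, 5, 7) vs free (3, 1, 6) (insufficient r1 and r3)
  proc-C cannot run: need (6, 5, 8) vs free (3, 1, 6) (insufficient r2, r1 and r3)
  proc-H cannot run: need (6, 3, 7) vs free (3, 1, 6) (insufficient r2, r1 and r3)
  proc-A cannot run: need (6, 3, 8) vs free (3, 1, 6) (insufficient r2, r1 and r3)


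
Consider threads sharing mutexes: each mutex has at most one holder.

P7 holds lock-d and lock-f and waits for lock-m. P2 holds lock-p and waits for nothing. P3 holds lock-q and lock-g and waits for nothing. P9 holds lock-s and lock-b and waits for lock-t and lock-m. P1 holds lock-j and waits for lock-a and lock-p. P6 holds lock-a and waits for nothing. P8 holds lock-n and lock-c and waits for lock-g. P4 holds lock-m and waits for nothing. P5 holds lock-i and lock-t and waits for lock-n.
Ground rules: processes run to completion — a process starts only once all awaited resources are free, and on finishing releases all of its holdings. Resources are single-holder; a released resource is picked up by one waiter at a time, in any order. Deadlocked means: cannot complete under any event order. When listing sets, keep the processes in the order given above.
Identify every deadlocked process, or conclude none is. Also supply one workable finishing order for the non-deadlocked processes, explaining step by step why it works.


Nothing here is deadlocked.
Key observation: there is no circular wait here — follow any chain and it reaches a process that is free to run now.
A valid finishing order for the others: P6, P3, P2, P1, P8, P4, P5, P9, P7.
Check, step by step:
  P6: no waits; runs immediately, freeing lock-a
  P3: no waits; runs immediately, freeing lock-q and lock-g
  P2: no waits; runs immediately, freeing lock-p
  P1: everything it awaited (lock-a and lock-p) is free; runs, freeing lock-j
  P8: everything it awaited (lock-g) is free; runs, freeing lock-n and lock-c
  P4: no waits; runs immediately, freeing lock-m
  P5: everything it awaited (lock-n) is free; runs, freeing lock-i and lock-t
  P9: everything it awaited (lock-t and lock-m) is free; runs, freeing lock-s and lock-b
  P7: everything it awaited (lock-m) is free; runs, freeing lock-d and lock-f


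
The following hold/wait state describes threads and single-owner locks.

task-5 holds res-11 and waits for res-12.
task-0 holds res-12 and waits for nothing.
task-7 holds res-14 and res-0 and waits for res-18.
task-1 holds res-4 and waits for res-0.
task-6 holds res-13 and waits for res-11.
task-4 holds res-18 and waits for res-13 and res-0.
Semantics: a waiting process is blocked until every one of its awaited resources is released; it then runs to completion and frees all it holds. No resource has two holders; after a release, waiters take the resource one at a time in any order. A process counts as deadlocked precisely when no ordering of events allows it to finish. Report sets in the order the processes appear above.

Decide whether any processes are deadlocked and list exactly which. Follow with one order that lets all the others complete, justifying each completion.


Deadlocked: task-7, task-1 and task-4.
Key observation: the loop task-7 -> task-4 -> task-7 blocks itself forever; task-1 waits into the deadlock from upstream.
One completion order for the rest: task-0, task-5, task-6.
Verifying each step:
  task-0 waits on nothing -> runs at once and releases res-12
  task-5 waits on res-12 — all released -> runs and releases res-11
  task-6 waits on res-11 — all released -> runs and releases res-13


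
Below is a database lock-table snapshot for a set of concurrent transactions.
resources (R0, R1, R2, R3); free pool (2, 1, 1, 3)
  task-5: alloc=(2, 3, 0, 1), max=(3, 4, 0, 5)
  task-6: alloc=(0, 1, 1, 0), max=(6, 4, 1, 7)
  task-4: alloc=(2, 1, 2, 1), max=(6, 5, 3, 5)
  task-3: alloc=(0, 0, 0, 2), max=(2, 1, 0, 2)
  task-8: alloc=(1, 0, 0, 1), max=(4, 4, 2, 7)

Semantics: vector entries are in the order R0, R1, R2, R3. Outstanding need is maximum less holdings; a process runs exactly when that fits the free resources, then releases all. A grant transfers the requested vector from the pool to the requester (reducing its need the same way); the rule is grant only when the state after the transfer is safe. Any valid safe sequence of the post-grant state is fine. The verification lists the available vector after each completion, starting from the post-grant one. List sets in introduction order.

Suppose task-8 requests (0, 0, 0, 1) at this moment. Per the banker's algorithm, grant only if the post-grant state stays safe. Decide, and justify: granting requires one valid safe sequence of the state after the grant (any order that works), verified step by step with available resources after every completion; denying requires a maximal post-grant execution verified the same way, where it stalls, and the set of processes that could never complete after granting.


GRANT. The post-grant state is safe; one safe sequence: task-3, task-5, task-4, task-8, task-6.
Key observation: the grant leaves (2, 1, 1, 2) free — enough for task-3, whose release restarts the cascade.
Verifying the post-grant state step by step:
  pool = (2, 1, 1, 2)
  task-3 needs (2, 1, 0, 0) <= (2, 1, 1, 2) -> finishes; pool += (0, 0, 0, 2) = (2, 1, 1, 4)
  task-5 needs (1, 1, 0, 4) <= (2, 1, 1, 4) -> finishes; pool += (2, 3, 0, 1) = (4, 4, 1, 5)
  task-4 needs (4, 4, 1, 4) <= (4, 4, 1, 5) -> finishes; pool += (2, 1, 2, 1) = (6, 5, 3, 6)
  task-8 needs (3, 4, 2, 5) <= (6, 5, 3, 6) -> finishes; pool += (1, 0, 0, 2) = (7, 5, 3, 8)
  task-6 needs (6, 3, 0, 7) <= (7, 5, 3, 8) -> finishes; pool += (0, 1, 1, 0) = (7, 6, 4, 8)


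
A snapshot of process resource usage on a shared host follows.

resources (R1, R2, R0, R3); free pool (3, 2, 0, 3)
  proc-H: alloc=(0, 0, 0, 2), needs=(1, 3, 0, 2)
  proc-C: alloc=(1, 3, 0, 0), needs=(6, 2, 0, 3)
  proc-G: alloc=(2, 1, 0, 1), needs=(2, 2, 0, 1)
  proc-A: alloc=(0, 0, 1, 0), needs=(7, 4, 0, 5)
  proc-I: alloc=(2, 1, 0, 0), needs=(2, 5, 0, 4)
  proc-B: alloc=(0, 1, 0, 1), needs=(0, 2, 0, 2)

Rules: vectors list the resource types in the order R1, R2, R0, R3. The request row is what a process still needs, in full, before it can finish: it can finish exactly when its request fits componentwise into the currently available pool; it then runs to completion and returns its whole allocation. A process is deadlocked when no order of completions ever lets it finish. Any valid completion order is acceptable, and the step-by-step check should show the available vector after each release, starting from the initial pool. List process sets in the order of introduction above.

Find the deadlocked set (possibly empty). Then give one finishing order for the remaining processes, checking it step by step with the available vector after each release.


The deadlocked set is proc-C, proc-A and proc-I.
Key observation: after proc-B, proc-H, proc-G the pool peaks at (5, 4, 0, 7), and each blocked process is short somewhere: proc-C on R1; proc-A on R1; proc-I on R2.
The rest can finish in the order proc-B, proc-H, proc-G. Step-by-step check:
  pool = (3, 2, 0, 3)
  run proc-B (needs (0, 2, 0, 2), free (3, 2, 0, 3)); after release of (0, 1, 0, 1) the pool is (3, 3, 0, 4)
  run proc-H (needs (1, 3, 0, 2), free (3, 3, 0, 4)); after release of (0, 0, 0, 2) the pool is (3, 3, 0, 6)
  run proc-G (needs (2, 2, 0, 1), free (3, 3, 0, 6)); after release of (2, 1, 0, 1) the pool is (5, 4, 0, 7)
The blocked processes can never fit:
  proc-C still needs (6, 2, 0, 3) but only (5, 4, 0, 7) is free — short on R1
  proc-A still needs (7, 4, 0, 5) but only (5, 4, 0, 7) is free — short on R1
  proc-I still needs (2, 5, 0, 4) but only (5, 4, 0, 7) is free — short on R2


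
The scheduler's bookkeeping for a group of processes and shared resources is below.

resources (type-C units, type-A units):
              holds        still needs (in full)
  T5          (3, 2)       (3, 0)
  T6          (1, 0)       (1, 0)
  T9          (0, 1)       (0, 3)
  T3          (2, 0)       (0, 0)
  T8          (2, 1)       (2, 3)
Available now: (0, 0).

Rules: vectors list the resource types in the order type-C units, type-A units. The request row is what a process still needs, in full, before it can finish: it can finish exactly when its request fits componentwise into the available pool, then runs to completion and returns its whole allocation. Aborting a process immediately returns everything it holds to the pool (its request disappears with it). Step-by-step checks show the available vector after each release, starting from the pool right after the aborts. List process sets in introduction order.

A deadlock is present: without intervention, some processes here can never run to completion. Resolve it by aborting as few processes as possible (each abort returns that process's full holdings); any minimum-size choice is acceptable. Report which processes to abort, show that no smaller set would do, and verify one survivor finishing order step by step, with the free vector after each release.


Minimum abort set: T9.
Key observation: T8 had no path to completion before; after the abort of T9 ((0, 1) returned), step 4 is where it fits.
Why nothing smaller works: aborting no one leaves the state deadlocked as given.
The survivors complete as T3, T6, T5, T8. Verifying each step (starting from the post-abort pool):
  pool = (0, 1)
  T3: need (0, 0) fits (0, 1); releases (2, 0), pool now (2, 1)
  T6: need (1, 0) fits (2, 1); releases (1, 0), pool now (3, 1)
  T5: need (3, 0) fits (3, 1); releases (3, 2), pool now (6, 3)
  T8: need (2, 3) fits (6, 3); releases (2, 1), pool now (8, 4)


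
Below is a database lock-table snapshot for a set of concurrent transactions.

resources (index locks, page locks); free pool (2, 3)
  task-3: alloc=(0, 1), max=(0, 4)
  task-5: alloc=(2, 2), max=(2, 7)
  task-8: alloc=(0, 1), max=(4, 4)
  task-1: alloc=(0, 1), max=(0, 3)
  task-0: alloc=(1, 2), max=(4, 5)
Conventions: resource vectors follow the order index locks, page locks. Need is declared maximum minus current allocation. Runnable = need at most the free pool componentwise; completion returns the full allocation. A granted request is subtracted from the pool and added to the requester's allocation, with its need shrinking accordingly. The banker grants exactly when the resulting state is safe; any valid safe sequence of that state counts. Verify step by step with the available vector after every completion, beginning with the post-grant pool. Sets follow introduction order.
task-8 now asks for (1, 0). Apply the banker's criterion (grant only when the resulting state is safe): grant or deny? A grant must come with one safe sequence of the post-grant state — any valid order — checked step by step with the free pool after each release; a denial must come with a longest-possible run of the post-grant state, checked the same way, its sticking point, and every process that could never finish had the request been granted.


GRANT: granting preserves safety; a valid post-grant sequence is task-1, task-3, task-5, task-0, task-8.
Key observation: the transfer keeps a workable pool ((1, 3)); task-1 starts the safe sequence.
Step-by-step check of the post-grant state:
  pool = (1, 3)
  run task-1 (needs (0, 2), free (1, 3)); after release of (0, 1) the pool is (1, 4)
  run task-3 (needs (0, 3), free (1, 4)); after release of (0, 1) the pool is (1, 5)
  run task-5 (needs (0, 5), free (1, 5)); after release of (2, 2) the pool is (3, 7)
  run task-0 (needs (3, 3), free (3, 7)); after release of (1, 2) the pool is (4, 9)
  run task-8 (needs (3, 3), free (4, 9)); after release of (1, 1) the pool is (5, 10)


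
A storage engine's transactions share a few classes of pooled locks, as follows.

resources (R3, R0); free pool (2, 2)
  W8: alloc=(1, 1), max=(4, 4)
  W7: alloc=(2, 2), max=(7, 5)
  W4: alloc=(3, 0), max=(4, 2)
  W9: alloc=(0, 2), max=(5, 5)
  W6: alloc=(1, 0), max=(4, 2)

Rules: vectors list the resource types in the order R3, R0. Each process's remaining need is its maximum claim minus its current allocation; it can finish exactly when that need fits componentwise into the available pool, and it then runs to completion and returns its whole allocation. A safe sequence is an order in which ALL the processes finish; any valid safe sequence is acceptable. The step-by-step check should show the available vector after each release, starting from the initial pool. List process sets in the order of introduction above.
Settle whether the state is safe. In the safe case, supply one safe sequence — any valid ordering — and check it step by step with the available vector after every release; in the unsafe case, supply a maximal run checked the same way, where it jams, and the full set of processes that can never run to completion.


UNSAFE — no complete ordering exists.
Key observation: the pool after W4, W6 is (6, 2); every surviving request exceeds it in R0, so progress ends there.
The run W4, W6 cannot be extended any further. Verifying each step:
  pool = (2, 2)
  W4: need (1, 2) fits (2, 2); releases (3, 0), pool now (5, 2)
  W6: need (3, 2) fits (5, 2); releases (1, 0), pool now (6, 2)
  blocked: W8 wants (3, 3), pool (6, 2) — not enough R0
  blocked: W7 wants (5, 3), pool (6, 2) — not enough R0
  blocked: W9 wants (5, 3), pool (6, 2) — not enough R0
Processes that can never finish: W8, W7 and W9.


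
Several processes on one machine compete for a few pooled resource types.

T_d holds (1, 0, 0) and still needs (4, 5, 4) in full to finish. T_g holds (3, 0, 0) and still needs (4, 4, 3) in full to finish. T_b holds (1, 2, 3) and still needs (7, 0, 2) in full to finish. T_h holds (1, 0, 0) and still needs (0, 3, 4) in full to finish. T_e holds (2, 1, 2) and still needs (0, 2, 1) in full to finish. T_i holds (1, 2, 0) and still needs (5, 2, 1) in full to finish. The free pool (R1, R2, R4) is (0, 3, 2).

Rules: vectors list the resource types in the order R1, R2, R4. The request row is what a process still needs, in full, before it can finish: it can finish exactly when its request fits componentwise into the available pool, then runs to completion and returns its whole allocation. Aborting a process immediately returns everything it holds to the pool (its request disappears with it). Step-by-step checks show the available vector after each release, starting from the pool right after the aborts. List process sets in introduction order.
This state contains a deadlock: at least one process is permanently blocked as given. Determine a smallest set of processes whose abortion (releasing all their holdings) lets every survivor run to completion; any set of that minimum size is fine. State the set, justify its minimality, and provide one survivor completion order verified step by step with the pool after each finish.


The answer: abort T_d.
Key observation: the deadlocked T_g becomes finishable only because T_d released (1, 0, 0); it completes at step 3 below.
Minimality: the empty abort set fails — the state is deadlocked as it stands.
One survivor order: T_e, T_h, T_g, T_i, T_b. Walking it through (post-abort pool first):
  pool = (1, 3, 2)
  run T_e (needs (0, 2, 1), free (1, 3, 2)); after release of (2, 1, 2) the pool is (3, 4, 4)
  run T_h (needs (0, 3, 4), free (3, 4, 4)); after release of (1, 0, 0) the pool is (4, 4, 4)
  run T_g (needs (4, 4, 3), free (4, 4, 4)); after release of (3, 0, 0) the pool is (7, 4, 4)
  run T_i (needs (5, 2, 1), free (7, 4, 4)); after release of (1, 2, 0) the pool is (8, 6, 4)
  run T_b (needs (7, 0, 2), free (8, 6, 4)); after release of (1, 2, 3) the pool is (9, 8, 7)


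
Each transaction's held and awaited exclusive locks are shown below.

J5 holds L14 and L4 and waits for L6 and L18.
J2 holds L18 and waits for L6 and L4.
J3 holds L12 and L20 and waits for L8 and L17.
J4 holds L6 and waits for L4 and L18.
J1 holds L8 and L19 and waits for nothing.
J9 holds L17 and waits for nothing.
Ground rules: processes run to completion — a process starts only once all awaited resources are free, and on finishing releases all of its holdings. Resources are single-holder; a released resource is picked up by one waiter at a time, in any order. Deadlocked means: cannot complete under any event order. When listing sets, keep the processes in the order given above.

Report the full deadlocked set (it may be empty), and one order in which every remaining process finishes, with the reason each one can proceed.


Deadlocked set: J5, J2 and J4.
Key observation: J5 -> J2 -> J5 is a circular wait — nothing in it can go first; J4 is caught in further circular waits.
A valid finishing order for the others: J1, J9, J3.
Step-by-step check:
  run J1 (it waits on nothing); releases L8 and L19
  run J9 (it waits on nothing); releases L17
  run J3 (all its waits — L8 and L17 — are resolved); releases L12 and L20


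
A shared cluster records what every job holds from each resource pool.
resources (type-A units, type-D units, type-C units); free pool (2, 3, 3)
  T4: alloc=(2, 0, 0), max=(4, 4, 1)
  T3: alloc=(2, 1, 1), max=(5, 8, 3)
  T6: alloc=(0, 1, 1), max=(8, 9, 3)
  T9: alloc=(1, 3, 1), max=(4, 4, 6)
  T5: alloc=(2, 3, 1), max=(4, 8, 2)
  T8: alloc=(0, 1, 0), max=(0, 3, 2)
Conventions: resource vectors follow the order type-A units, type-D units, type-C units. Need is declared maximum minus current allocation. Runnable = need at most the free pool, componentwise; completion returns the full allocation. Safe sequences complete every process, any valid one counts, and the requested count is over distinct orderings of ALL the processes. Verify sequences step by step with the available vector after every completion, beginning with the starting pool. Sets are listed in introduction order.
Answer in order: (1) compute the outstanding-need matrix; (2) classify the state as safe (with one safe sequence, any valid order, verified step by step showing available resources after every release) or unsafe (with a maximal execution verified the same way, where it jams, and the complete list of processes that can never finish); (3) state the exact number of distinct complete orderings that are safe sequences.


(1) Outstanding need per process (order type-A units, type-D units, type-C units):
  T4: (2, 4, 1)
  T3: (3, 7, 2)
  T6: (8, 8, 2)
  T9: (3, 1, 5)
  T5: (2, 5, 1)
  T8: (0, 2, 2)
(2) UNSAFE.
Key observation: after T8, T4 the pool peaks at (4, 4, 3), and each blocked process is short somewhere: T3 on type-D units; T6 on type-A units, type-D units; T9 on type-C units; T5 on type-D units.
Going as far as possible: T8, T4; after that, nothing fits. Check, step by step:
  pool = (2, 3, 3)
  T8: need (0, 2, 2) fits (2, 3, 3); releases (0, 1, 0), pool now (2, 4, 3)
  T4: need (2, 4, 1) fits (2, 4, 3); releases (2, 0, 0), pool now (4, 4, 3)
  blocked: T3 wants (3, 7, 2), pool (4, 4, 3) — not enough type-D units
  blocked: T6 wants (8, 8, 2), pool (4, 4, 3) — not enough type-A units and type-D units
  blocked: T9 wants (3, 1, 5), pool (4, 4, 3) — not enough type-C units
  blocked: T5 wants (2, 5, 1), pool (4, 4, 3) — not enough type-D units
Never able to finish: T3, T6, T9 and T5.
(3) Precisely 0 of the possible complete orderings are safe sequences.


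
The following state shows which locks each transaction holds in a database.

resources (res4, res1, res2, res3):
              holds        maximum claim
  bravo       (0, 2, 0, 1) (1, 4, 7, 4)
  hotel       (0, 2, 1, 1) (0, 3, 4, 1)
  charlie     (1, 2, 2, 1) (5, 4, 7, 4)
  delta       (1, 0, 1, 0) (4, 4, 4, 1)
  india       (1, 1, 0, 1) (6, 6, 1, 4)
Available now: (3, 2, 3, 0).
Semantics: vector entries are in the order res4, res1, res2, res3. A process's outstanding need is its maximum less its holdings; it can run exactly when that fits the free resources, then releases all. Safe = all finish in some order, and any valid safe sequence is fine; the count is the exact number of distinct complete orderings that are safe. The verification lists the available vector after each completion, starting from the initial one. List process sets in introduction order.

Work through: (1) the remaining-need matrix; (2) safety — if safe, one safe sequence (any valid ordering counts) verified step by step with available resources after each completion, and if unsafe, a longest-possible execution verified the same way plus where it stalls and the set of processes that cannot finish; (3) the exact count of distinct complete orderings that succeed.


(1) Need matrix, components ordered res4, res1, res2, res3:
  bravo: (1, 2, 7, 3)
  hotel: (0, 1, 3, 0)
  charlie: (4, 2, 5, 3)
  delta: (3, 4, 3, 1)
  india: (5, 5, 1, 3)
(2) UNSAFE — no complete ordering exists.
Key observation: no order helps: past hotel, delta, the free pool tops out at (4, 4, 5, 1), below what each blocked process needs in res3.
Going as far as possible: hotel, delta; after that, nothing fits. Walking it through:
  pool = (3, 2, 3, 0)
  hotel: need (0, 1, 3, 0) fits (3, 2, 3, 0); releases (0, 2, 1, 1), pool now (3, 4, 4, 1)
  delta: need (3, 4, 3, 1) fits (3, 4, 4, 1); releases (1, 0, 1, 0), pool now (4, 4, 5, 1)
  bravo still needs (1, 2, 7, 3) but only (4, 4, 5, 1) is free — short on res2 and res3
  charlie still needs (4, 2, 5, 3) but only (4, 4, 5, 1) is free — short on res3
  india still needs (5, 5, 1, 3) but only (4, 4, 5, 1) is free — short on res4, res1 and res3
Processes that can never finish: bravo, charlie and india.
(3) The exact count: 0 of the possible complete orderings are safe sequences.
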